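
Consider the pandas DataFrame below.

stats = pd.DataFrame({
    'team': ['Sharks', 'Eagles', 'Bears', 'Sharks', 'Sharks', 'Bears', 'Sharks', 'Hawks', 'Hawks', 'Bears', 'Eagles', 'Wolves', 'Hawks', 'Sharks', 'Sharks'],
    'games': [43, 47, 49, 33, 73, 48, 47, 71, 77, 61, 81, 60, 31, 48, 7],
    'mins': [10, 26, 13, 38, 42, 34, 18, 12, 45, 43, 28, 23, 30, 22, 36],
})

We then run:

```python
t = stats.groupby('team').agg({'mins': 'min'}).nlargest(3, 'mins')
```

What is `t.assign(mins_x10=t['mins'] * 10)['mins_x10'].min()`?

group by team, min of mins:
        mins
team        
Bears     13
Eagles    26
Hawks     12
Sharks    10
Wolves    23
take 3 rows with largest mins:
        mins
team        
Eagles    26
Wolves    23
Bears     13
add column mins_x10 = t['mins'] * 10:
        mins  mins_x10
team                  
Eagles    26       260
Wolves    23       230
Bears     13       130

130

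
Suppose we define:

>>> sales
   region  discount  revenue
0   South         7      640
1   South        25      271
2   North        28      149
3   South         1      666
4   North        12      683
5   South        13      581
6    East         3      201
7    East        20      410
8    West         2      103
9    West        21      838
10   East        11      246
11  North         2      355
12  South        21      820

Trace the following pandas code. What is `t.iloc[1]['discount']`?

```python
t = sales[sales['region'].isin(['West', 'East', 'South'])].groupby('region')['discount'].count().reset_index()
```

filter rows where region in ['West', 'East', 'South']:
   region  discount  revenue
0   South         7      640
1   South        25      271
3   South         1      666
5   South        13      581
6    East         3      201
7    East        20      410
8    West         2      103
9    West        21      838
10   East        11      246
12  South        21      820
group by region, count of discount:
region
East     3
South    5
West     2
Name: discount, dtype: int64
reset_index():
  region  discount
0   East         3
1  South         5
2   West         2
The value at position 1, column 'discount' is 5.

5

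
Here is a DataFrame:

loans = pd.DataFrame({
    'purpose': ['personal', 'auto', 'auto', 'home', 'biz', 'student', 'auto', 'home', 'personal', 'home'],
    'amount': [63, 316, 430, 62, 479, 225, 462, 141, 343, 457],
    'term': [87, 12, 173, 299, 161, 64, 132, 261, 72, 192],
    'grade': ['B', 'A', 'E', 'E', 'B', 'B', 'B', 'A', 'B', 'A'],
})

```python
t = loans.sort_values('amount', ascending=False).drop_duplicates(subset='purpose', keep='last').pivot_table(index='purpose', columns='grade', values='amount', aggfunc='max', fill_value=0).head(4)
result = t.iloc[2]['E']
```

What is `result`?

62

sort by amount descending:
    purpose  amount  term grade
4       biz     479   161     B
6      auto     462   132     B
9      home     457   192     A
2      auto     430   173     E
8  personal     343    72     B
1      auto     316    12     A
5   student     225    64     B
7      home     141   261     A
0  personal      63    87     B
3      home      62   299     E
drop duplicate purpose (keep=last):
    purpose  amount  term grade
4       biz     479   161     B
1      auto     316    12     A
5   student     225    64     B
0  personal      63    87     B
3      home      62   299     E
pivot: rows=purpose, cols=grade, max(amount):
grade       A    B   E
purpose               
auto      316    0   0
biz         0  479   0
home        0    0  62
personal    0   63   0
student     0  225   0
take first 4 rows:
grade       A    B   E
purpose               
auto      316    0   0
biz         0  479   0
home        0    0  62
personal    0   63   0
The value at position 2, column 'E' is 62.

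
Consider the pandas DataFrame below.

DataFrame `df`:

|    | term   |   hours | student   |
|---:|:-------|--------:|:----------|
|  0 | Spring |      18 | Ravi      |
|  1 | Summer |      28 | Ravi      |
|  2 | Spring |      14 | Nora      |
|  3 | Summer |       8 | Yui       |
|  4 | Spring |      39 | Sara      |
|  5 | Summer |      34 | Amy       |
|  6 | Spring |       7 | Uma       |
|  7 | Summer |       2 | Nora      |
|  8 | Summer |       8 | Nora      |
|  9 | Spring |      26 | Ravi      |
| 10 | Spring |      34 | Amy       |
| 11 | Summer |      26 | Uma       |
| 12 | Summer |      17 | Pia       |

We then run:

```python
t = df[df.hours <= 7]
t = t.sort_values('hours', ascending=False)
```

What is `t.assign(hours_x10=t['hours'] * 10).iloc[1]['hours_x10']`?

filter rows where hours <= 7:
     term  hours student
6  Spring      7     Uma
7  Summer      2    Nora
sort by hours descending:
     term  hours student
6  Spring      7     Uma
7  Summer      2    Nora
add column hours_x10 = t['hours'] * 10:
     term  hours student  hours_x10
6  Spring      7     Uma         70
7  Summer      2    Nora         20
Hence 20.

20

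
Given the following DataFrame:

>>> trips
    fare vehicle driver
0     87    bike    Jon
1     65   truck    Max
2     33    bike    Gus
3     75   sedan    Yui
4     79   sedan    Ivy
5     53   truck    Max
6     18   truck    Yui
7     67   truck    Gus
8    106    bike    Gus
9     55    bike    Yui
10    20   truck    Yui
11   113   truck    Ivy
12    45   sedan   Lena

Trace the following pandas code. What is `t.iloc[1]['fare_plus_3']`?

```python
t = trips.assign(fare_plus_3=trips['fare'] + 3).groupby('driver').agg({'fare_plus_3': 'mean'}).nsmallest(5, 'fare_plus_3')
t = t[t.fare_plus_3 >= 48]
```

62.0

add column fare_plus_3 = trips['fare'] + 3:
    fare vehicle driver  fare_plus_3
0     87    bike    Jon           90
1     65   truck    Max           68
2     33    bike    Gus           36
3     75   sedan    Yui           78
4     79   sedan    Ivy           82
5     53   truck    Max           56
6     18   truck    Yui           21
7     67   truck    Gus           70
8    106    bike    Gus          109
9     55    bike    Yui           58
10    20   truck    Yui           23
11   113   truck    Ivy          116
12    45   sedan   Lena           48
group by driver, mean of fare_plus_3:
        fare_plus_3
driver             
Gus       71.666667
Ivy       99.000000
Jon       90.000000
Lena      48.000000
Max       62.000000
Yui       45.000000
take 5 rows with smallest fare_plus_3:
        fare_plus_3
driver             
Yui       45.000000
Lena      48.000000
Max       62.000000
Gus       71.666667
Jon       90.000000
filter rows where fare_plus_3 >= 48:
        fare_plus_3
driver             
Lena      48.000000
Max       62.000000
Gus       71.666667
Jon       90.000000
Then the value at position 1, column 'fare_plus_3': 62.0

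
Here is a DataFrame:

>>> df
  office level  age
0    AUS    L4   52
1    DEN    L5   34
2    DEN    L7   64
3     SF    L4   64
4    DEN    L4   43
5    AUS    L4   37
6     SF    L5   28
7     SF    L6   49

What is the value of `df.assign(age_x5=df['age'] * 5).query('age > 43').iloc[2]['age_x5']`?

320

add column age_x5 = df['age'] * 5:
  office level  age  age_x5
0    AUS    L4   52     260
1    DEN    L5   34     170
2    DEN    L7   64     320
3     SF    L4   64     320
4    DEN    L4   43     215
5    AUS    L4   37     185
6     SF    L5   28     140
7     SF    L6   49     245
filter rows where age > 43:
  office level  age  age_x5
0    AUS    L4   52     260
2    DEN    L7   64     320
3     SF    L4   64     320
7     SF    L6   49     245
Hence 320.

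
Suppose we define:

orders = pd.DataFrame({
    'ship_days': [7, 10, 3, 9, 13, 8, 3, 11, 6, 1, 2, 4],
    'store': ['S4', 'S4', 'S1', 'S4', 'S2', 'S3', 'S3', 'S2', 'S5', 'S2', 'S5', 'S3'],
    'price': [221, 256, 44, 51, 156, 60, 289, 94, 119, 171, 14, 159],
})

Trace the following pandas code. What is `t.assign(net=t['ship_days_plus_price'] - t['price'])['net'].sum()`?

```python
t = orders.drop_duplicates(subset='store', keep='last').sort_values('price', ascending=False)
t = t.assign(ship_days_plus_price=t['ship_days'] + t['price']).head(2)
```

drop duplicate store (keep=last):
    ship_days store  price
2           3    S1     44
3           9    S4     51
9           1    S2    171
10          2    S5     14
11          4    S3    159
sort by price descending:
    ship_days store  price
9           1    S2    171
11          4    S3    159
3           9    S4     51
2           3    S1     44
10          2    S5     14
add column ship_days_plus_price = t['ship_days'] + t['price']:
    ship_days store  price  ship_days_plus_price
9           1    S2    171                   172
11          4    S3    159                   163
3           9    S4     51                    60
2           3    S1     44                    47
10          2    S5     14                    16
take first 2 rows:
    ship_days store  price  ship_days_plus_price
9           1    S2    171                   172
11          4    S3    159                   163
add column net = t['ship_days_plus_price'] - t['price']:
    ship_days store  price  ship_days_plus_price  net
9           1    S2    171                   172    1
11          4    S3    159                   163    4
Taking the sum of column 'net' gives 5.

5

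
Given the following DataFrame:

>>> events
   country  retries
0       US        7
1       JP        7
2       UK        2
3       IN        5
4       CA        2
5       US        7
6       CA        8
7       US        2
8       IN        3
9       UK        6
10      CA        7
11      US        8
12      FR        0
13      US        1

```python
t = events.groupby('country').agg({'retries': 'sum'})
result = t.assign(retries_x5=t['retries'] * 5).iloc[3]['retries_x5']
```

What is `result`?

35

group by country, sum of retries:
         retries
country         
CA            17
FR             0
IN             8
JP             7
UK             8
US            25
add column retries_x5 = t['retries'] * 5:
         retries  retries_x5
country                     
CA            17          85
FR             0           0
IN             8          40
JP             7          35
UK             8          40
US            25         125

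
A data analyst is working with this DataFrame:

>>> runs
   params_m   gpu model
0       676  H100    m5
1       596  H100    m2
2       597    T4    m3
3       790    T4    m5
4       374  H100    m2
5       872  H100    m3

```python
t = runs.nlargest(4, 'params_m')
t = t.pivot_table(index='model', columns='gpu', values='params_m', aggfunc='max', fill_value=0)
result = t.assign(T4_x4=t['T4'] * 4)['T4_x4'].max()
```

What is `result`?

take 4 rows with largest params_m:
   params_m   gpu model
5       872  H100    m3
3       790    T4    m5
0       676  H100    m5
2       597    T4    m3
pivot: rows=model, cols=gpu, max(params_m):
gpu    H100   T4
model           
m3      872  597
m5      676  790
add column T4_x4 = t['T4'] * 4:
gpu    H100   T4  T4_x4
model                  
m3      872  597   2388
m5      676  790   3160

3160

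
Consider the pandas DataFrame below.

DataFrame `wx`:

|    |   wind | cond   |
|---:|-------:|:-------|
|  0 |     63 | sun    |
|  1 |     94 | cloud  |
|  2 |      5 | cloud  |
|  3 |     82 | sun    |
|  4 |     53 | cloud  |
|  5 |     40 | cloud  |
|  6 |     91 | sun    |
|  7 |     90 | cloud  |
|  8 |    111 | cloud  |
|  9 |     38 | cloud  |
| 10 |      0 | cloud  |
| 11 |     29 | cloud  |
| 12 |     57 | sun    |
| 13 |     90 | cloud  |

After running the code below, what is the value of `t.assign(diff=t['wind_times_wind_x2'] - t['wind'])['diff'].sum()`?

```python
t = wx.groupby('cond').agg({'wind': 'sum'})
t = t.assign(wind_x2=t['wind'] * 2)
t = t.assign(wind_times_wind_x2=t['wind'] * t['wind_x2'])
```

775855

group by cond, sum of wind:
       wind
cond       
cloud   550
sun     293
add column wind_x2 = t['wind'] * 2:
       wind  wind_x2
cond                
cloud   550     1100
sun     293      586
add column wind_times_wind_x2 = t['wind'] * t['wind_x2']:
       wind  wind_x2  wind_times_wind_x2
cond                                    
cloud   550     1100              605000
sun     293      586              171698
add column diff = t['wind_times_wind_x2'] - t['wind']:
       wind  wind_x2  wind_times_wind_x2    diff
cond                                            
cloud   550     1100              605000  604450
sun     293      586              171698  171405
Taking the sum of column 'diff' gives 775855.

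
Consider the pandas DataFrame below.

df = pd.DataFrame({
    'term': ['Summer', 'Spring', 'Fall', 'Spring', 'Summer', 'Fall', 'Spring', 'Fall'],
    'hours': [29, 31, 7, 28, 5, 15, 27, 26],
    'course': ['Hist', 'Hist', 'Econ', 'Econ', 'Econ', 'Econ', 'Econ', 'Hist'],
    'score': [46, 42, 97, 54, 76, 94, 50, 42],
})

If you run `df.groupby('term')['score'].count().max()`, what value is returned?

group by term, count of score:
term
Fall      3
Spring    3
Summer    2
Name: score, dtype: int64

3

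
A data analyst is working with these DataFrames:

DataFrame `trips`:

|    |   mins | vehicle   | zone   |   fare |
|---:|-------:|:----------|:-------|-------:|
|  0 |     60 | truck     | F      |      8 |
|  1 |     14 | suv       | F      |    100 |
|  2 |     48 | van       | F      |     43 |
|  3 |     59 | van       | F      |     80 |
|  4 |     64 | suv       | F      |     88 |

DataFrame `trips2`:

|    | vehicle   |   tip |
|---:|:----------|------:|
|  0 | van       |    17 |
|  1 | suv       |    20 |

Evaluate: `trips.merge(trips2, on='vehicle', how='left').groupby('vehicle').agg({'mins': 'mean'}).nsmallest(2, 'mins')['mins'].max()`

53.5

merge on 'vehicle' (how='left') → 5 rows:
   mins vehicle zone  fare   tip
0    60   truck    F     8   NaN
1    14     suv    F   100  20.0
2    48     van    F    43  17.0
3    59     van    F    80  17.0
4    64     suv    F    88  20.0
group by vehicle, mean of mins:
         mins
vehicle      
suv      39.0
truck    60.0
van      53.5
take 2 rows with smallest mins:
         mins
vehicle      
suv      39.0
van      53.5
max of column 'mins' → 53.5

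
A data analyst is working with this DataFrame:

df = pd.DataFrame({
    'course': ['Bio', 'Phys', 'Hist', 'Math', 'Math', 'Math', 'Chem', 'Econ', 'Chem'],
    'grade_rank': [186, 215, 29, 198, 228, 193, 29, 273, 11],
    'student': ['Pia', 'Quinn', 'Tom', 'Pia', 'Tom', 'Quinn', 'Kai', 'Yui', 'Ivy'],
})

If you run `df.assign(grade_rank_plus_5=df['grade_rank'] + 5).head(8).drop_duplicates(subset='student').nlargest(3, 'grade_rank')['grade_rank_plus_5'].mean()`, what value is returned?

add column grade_rank_plus_5 = df['grade_rank'] + 5:
  course  grade_rank student  grade_rank_plus_5
0    Bio         186     Pia                191
1   Phys         215   Quinn                220
2   Hist          29     Tom                 34
3   Math         198     Pia                203
4   Math         228     Tom                233
5   Math         193   Quinn                198
6   Chem          29     Kai                 34
7   Econ         273     Yui                278
8   Chem          11     Ivy                 16
take first 8 rows:
  course  grade_rank student  grade_rank_plus_5
0    Bio         186     Pia                191
1   Phys         215   Quinn                220
2   Hist          29     Tom                 34
3   Math         198     Pia                203
4   Math         228     Tom                233
5   Math         193   Quinn                198
6   Chem          29     Kai                 34
7   Econ         273     Yui                278
drop duplicate student (keep=first):
  course  grade_rank student  grade_rank_plus_5
0    Bio         186     Pia                191
1   Phys         215   Quinn                220
2   Hist          29     Tom                 34
6   Chem          29     Kai                 34
7   Econ         273     Yui                278
take 3 rows with largest grade_rank:
  course  grade_rank student  grade_rank_plus_5
7   Econ         273     Yui                278
1   Phys         215   Quinn                220
0    Bio         186     Pia                191
Reading off the mean of column 'grade_rank_plus_5', we get 229.666666667.

229.666666667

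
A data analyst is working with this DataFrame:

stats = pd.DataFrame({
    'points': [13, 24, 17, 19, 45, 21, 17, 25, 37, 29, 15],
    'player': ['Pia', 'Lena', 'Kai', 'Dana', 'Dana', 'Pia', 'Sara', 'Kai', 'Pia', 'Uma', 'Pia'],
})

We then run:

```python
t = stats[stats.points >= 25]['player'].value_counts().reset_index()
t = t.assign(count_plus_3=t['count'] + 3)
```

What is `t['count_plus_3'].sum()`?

16

filter rows where points >= 25:
   points player
4      45   Dana
7      25    Kai
8      37    Pia
9      29    Uma
value_counts of player:
player
Dana    1
Kai     1
Pia     1
Uma     1
Name: count, dtype: int64
reset_index():
  player  count
0   Dana      1
1    Kai      1
2    Pia      1
3    Uma      1
add column count_plus_3 = t['count'] + 3:
  player  count  count_plus_3
0   Dana      1             4
1    Kai      1             4
2    Pia      1             4
3    Uma      1             4
Reading off the sum of column 'count_plus_3', we get 16.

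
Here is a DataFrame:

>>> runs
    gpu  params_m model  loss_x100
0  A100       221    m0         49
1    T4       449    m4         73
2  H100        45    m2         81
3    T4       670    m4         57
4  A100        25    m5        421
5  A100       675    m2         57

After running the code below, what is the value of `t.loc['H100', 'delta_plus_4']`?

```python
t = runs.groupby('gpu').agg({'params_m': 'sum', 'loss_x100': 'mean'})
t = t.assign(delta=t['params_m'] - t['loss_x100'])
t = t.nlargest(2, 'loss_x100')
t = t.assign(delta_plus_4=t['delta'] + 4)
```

-32.0

group by gpu: sum(params_m), mean(loss_x100):
      params_m   loss_x100
gpu                       
A100       921  175.666667
H100        45   81.000000
T4        1119   65.000000
add column delta = t['params_m'] - t['loss_x100']:
      params_m   loss_x100        delta
gpu                                    
A100       921  175.666667   745.333333
H100        45   81.000000   -36.000000
T4        1119   65.000000  1054.000000
take 2 rows with largest loss_x100:
      params_m   loss_x100       delta
gpu                                   
A100       921  175.666667  745.333333
H100        45   81.000000  -36.000000
add column delta_plus_4 = t['delta'] + 4:
      params_m   loss_x100       delta  delta_plus_4
gpu                                                 
A100       921  175.666667  745.333333    749.333333
H100        45   81.000000  -36.000000    -32.000000
The value at row 'H100', column 'delta_plus_4' is -32.0.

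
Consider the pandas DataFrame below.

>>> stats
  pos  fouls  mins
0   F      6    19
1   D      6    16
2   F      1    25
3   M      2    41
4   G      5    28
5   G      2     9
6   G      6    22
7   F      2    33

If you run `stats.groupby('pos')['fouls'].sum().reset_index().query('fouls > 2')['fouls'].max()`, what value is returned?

group by pos, sum of fouls:
pos
D     6
F     9
G    13
M     2
Name: fouls, dtype: int64
reset_index():
  pos  fouls
0   D      6
1   F      9
2   G     13
3   M      2
filter rows where fouls > 2:
  pos  fouls
0   D      6
1   F      9
2   G     13

13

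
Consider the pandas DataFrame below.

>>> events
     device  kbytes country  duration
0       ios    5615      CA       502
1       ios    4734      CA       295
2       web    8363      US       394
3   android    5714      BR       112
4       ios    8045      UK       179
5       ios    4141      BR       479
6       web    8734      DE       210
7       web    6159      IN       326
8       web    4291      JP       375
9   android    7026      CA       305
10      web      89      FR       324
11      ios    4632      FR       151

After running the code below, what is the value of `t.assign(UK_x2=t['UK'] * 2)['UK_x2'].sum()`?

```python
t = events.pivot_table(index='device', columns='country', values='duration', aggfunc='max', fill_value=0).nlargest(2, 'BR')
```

pivot: rows=device, cols=country, max(duration):
country   BR   CA   DE   FR   IN   JP   UK   US
device                                         
android  112  305    0    0    0    0    0    0
ios      479  502    0  151    0    0  179    0
web        0    0  210  324  326  375    0  394
take 2 rows with largest BR:
country   BR   CA  DE   FR  IN  JP   UK  US
device                                     
ios      479  502   0  151   0   0  179   0
android  112  305   0    0   0   0    0   0
add column UK_x2 = t['UK'] * 2:
country   BR   CA  DE   FR  IN  JP   UK  US  UK_x2
device                                            
ios      479  502   0  151   0   0  179   0    358
android  112  305   0    0   0   0    0   0      0
The sum of column 'UK_x2' is 358.

358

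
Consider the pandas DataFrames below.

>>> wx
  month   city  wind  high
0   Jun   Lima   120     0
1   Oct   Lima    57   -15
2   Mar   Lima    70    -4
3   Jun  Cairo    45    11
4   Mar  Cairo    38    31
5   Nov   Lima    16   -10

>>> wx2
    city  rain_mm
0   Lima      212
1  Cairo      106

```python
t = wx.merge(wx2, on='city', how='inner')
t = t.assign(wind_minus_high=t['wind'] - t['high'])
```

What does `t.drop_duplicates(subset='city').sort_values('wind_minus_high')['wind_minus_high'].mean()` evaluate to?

merge on 'city' (how='inner') → 6 rows:
  month   city  wind  high  rain_mm
0   Jun   Lima   120     0      212
1   Oct   Lima    57   -15      212
2   Mar   Lima    70    -4      212
3   Jun  Cairo    45    11      106
4   Mar  Cairo    38    31      106
5   Nov   Lima    16   -10      212
add column wind_minus_high = t['wind'] - t['high']:
  month   city  wind  high  rain_mm  wind_minus_high
0   Jun   Lima   120     0      212              120
1   Oct   Lima    57   -15      212               72
2   Mar   Lima    70    -4      212               74
3   Jun  Cairo    45    11      106               34
4   Mar  Cairo    38    31      106                7
5   Nov   Lima    16   -10      212               26
drop duplicate city (keep=first):
  month   city  wind  high  rain_mm  wind_minus_high
0   Jun   Lima   120     0      212              120
3   Jun  Cairo    45    11      106               34
sort by wind_minus_high:
  month   city  wind  high  rain_mm  wind_minus_high
3   Jun  Cairo    45    11      106               34
0   Jun   Lima   120     0      212              120

77.0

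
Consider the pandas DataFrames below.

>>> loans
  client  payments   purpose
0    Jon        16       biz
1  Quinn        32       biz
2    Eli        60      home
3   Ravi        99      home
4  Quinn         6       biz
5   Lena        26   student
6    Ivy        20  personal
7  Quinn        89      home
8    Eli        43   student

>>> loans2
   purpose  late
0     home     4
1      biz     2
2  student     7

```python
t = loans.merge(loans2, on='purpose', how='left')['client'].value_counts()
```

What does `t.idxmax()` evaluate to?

Quinn

merge on 'purpose' (how='left') → 9 rows:
  client  payments   purpose  late
0    Jon        16       biz   2.0
1  Quinn        32       biz   2.0
2    Eli        60      home   4.0
3   Ravi        99      home   4.0
4  Quinn         6       biz   2.0
5   Lena        26   student   7.0
6    Ivy        20  personal   NaN
7  Quinn        89      home   4.0
8    Eli        43   student   7.0
value_counts of client:
client
Quinn    3
Eli      2
Jon      1
Ravi     1
Lena     1
Ivy      1
Name: count, dtype: int64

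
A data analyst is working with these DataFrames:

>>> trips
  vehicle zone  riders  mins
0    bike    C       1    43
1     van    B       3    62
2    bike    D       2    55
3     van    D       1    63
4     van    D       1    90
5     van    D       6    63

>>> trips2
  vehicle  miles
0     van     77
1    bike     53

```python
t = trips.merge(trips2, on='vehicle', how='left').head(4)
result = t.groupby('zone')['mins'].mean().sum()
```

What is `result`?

164.0

merge on 'vehicle' (how='left') → 6 rows:
  vehicle zone  riders  mins  miles
0    bike    C       1    43     53
1     van    B       3    62     77
2    bike    D       2    55     53
3     van    D       1    63     77
4     van    D       1    90     77
5     van    D       6    63     77
take first 4 rows:
  vehicle zone  riders  mins  miles
0    bike    C       1    43     53
1     van    B       3    62     77
2    bike    D       2    55     53
3     van    D       1    63     77
group by zone, mean of mins:
zone
B    62.0
C    43.0
D    59.0
Name: mins, dtype: float64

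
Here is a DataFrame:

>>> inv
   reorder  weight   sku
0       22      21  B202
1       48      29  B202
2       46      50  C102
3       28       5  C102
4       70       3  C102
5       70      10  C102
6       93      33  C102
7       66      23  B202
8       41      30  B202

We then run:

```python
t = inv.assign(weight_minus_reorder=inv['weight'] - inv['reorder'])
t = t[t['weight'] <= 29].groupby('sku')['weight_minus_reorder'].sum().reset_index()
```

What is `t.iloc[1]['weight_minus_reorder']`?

add column weight_minus_reorder = inv['weight'] - inv['reorder']:
   reorder  weight   sku  weight_minus_reorder
0       22      21  B202                    -1
1       48      29  B202                   -19
2       46      50  C102                     4
3       28       5  C102                   -23
4       70       3  C102                   -67
5       70      10  C102                   -60
6       93      33  C102                   -60
7       66      23  B202                   -43
8       41      30  B202                   -11
filter rows where weight <= 29:
   reorder  weight   sku  weight_minus_reorder
0       22      21  B202                    -1
1       48      29  B202                   -19
3       28       5  C102                   -23
4       70       3  C102                   -67
5       70      10  C102                   -60
7       66      23  B202                   -43
group by sku, sum of weight_minus_reorder:
sku
B202    -63
C102   -150
Name: weight_minus_reorder, dtype: int64
reset_index():
    sku  weight_minus_reorder
0  B202                   -63
1  C102                  -150

-150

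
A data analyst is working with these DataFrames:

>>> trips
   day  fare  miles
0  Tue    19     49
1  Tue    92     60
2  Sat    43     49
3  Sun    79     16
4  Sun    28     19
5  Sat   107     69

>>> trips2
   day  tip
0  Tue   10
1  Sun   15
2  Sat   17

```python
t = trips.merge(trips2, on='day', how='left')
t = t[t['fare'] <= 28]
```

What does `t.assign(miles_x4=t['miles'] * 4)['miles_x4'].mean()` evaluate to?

merge on 'day' (how='left') → 6 rows:
   day  fare  miles  tip
0  Tue    19     49   10
1  Tue    92     60   10
2  Sat    43     49   17
3  Sun    79     16   15
4  Sun    28     19   15
5  Sat   107     69   17
filter rows where fare <= 28:
   day  fare  miles  tip
0  Tue    19     49   10
4  Sun    28     19   15
add column miles_x4 = t['miles'] * 4:
   day  fare  miles  tip  miles_x4
0  Tue    19     49   10       196
4  Sun    28     19   15        76
mean of column 'miles_x4' → 136.0

136.0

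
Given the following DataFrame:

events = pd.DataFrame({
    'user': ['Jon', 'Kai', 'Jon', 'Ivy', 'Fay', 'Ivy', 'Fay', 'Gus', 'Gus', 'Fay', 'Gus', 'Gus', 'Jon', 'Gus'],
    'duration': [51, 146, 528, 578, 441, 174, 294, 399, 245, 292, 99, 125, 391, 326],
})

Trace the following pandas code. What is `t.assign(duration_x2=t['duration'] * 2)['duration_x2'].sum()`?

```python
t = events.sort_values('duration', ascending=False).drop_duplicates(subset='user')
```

sort by duration descending:
   user  duration
3   Ivy       578
2   Jon       528
4   Fay       441
7   Gus       399
12  Jon       391
13  Gus       326
6   Fay       294
9   Fay       292
8   Gus       245
5   Ivy       174
1   Kai       146
11  Gus       125
10  Gus        99
0   Jon        51
drop duplicate user (keep=first):
  user  duration
3  Ivy       578
2  Jon       528
4  Fay       441
7  Gus       399
1  Kai       146
add column duration_x2 = t['duration'] * 2:
  user  duration  duration_x2
3  Ivy       578         1156
2  Jon       528         1056
4  Fay       441          882
7  Gus       399          798
1  Kai       146          292
Hence 4184.

4184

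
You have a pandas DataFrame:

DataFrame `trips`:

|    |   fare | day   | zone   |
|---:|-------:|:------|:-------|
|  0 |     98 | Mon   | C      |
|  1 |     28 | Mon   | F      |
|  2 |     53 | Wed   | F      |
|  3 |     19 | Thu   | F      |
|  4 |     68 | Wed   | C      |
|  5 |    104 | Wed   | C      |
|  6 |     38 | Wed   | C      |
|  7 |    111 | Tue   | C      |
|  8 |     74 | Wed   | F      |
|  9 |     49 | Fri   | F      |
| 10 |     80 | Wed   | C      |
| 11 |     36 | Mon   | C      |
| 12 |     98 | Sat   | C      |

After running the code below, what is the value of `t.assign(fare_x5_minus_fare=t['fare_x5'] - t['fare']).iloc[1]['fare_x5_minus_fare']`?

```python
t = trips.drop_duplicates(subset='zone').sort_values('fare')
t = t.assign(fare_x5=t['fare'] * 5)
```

392

drop duplicate zone (keep=first):
   fare  day zone
0    98  Mon    C
1    28  Mon    F
sort by fare:
   fare  day zone
1    28  Mon    F
0    98  Mon    C
add column fare_x5 = t['fare'] * 5:
   fare  day zone  fare_x5
1    28  Mon    F      140
0    98  Mon    C      490
add column fare_x5_minus_fare = t['fare_x5'] - t['fare']:
   fare  day zone  fare_x5  fare_x5_minus_fare
1    28  Mon    F      140                 112
0    98  Mon    C      490                 392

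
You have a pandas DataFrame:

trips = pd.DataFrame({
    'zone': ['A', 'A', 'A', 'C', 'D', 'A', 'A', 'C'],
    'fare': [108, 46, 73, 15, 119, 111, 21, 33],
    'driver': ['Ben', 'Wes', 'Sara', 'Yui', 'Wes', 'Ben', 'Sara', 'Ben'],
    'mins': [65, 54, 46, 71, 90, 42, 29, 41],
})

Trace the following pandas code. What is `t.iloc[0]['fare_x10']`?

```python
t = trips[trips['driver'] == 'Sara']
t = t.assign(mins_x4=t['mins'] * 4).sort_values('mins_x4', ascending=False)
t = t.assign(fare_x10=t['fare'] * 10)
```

filter rows where driver == 'Sara':
  zone  fare driver  mins
2    A    73   Sara    46
6    A    21   Sara    29
add column mins_x4 = t['mins'] * 4:
  zone  fare driver  mins  mins_x4
2    A    73   Sara    46      184
6    A    21   Sara    29      116
sort by mins_x4 descending:
  zone  fare driver  mins  mins_x4
2    A    73   Sara    46      184
6    A    21   Sara    29      116
add column fare_x10 = t['fare'] * 10:
  zone  fare driver  mins  mins_x4  fare_x10
2    A    73   Sara    46      184       730
6    A    21   Sara    29      116       210
Hence 730.

730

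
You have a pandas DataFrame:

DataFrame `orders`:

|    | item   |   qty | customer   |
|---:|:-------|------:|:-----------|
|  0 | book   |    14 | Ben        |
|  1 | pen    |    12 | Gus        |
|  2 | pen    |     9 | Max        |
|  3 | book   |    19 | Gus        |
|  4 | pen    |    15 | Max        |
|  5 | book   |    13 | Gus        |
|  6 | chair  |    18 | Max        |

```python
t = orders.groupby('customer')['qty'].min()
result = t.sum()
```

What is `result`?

group by customer, min of qty:
customer
Ben    14
Gus    12
Max     9
Name: qty, dtype: int64
The sum of the resulting series is 35.

35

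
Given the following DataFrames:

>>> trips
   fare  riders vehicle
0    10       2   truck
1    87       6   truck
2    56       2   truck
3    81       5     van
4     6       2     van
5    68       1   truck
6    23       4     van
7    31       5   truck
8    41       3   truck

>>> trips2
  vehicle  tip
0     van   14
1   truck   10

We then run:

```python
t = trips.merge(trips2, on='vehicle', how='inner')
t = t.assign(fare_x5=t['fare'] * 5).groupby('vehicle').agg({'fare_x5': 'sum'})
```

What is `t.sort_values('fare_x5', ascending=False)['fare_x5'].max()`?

1465

merge on 'vehicle' (how='inner') → 9 rows:
   fare  riders vehicle  tip
0    10       2   truck   10
1    87       6   truck   10
2    56       2   truck   10
3    81       5     van   14
4     6       2     van   14
5    68       1   truck   10
6    23       4     van   14
7    31       5   truck   10
8    41       3   truck   10
add column fare_x5 = t['fare'] * 5:
   fare  riders vehicle  tip  fare_x5
0    10       2   truck   10       50
1    87       6   truck   10      435
2    56       2   truck   10      280
3    81       5     van   14      405
4     6       2     van   14       30
5    68       1   truck   10      340
6    23       4     van   14      115
7    31       5   truck   10      155
8    41       3   truck   10      205
group by vehicle, sum of fare_x5:
         fare_x5
vehicle         
truck       1465
van          550
sort by fare_x5 descending:
         fare_x5
vehicle         
truck       1465
van          550
The max of column 'fare_x5' is 1465.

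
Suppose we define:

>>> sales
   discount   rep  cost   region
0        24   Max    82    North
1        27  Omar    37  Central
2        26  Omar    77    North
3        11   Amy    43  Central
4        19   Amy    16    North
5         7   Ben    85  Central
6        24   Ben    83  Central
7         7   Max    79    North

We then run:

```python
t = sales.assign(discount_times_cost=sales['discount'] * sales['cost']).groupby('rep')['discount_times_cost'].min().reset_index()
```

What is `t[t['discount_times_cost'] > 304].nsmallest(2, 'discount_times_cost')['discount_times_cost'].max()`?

595

add column discount_times_cost = sales['discount'] * sales['cost']:
   discount   rep  cost   region  discount_times_cost
0        24   Max    82    North                 1968
1        27  Omar    37  Central                  999
2        26  Omar    77    North                 2002
3        11   Amy    43  Central                  473
4        19   Amy    16    North                  304
5         7   Ben    85  Central                  595
6        24   Ben    83  Central                 1992
7         7   Max    79    North                  553
group by rep, min of discount_times_cost:
rep
Amy     304
Ben     595
Max     553
Omar    999
Name: discount_times_cost, dtype: int64
reset_index():
    rep  discount_times_cost
0   Amy                  304
1   Ben                  595
2   Max                  553
3  Omar                  999
filter rows where discount_times_cost > 304:
    rep  discount_times_cost
1   Ben                  595
2   Max                  553
3  Omar                  999
take 2 rows with smallest discount_times_cost:
   rep  discount_times_cost
2  Max                  553
1  Ben                  595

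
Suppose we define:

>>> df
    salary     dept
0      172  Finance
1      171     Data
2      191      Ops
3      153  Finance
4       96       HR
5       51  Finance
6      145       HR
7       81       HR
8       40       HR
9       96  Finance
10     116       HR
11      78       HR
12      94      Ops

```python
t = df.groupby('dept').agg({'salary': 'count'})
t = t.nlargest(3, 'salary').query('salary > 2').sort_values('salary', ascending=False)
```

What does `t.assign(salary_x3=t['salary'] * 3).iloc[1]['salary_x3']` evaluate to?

group by dept, count of salary:
         salary
dept           
Data          1
Finance       4
HR            6
Ops           2
take 3 rows with largest salary:
         salary
dept           
HR            6
Finance       4
Ops           2
filter rows where salary > 2:
         salary
dept           
HR            6
Finance       4
sort by salary descending:
         salary
dept           
HR            6
Finance       4
add column salary_x3 = t['salary'] * 3:
         salary  salary_x3
dept                      
HR            6         18
Finance       4         12
So iloc[1]['salary_x3'] = 12.

12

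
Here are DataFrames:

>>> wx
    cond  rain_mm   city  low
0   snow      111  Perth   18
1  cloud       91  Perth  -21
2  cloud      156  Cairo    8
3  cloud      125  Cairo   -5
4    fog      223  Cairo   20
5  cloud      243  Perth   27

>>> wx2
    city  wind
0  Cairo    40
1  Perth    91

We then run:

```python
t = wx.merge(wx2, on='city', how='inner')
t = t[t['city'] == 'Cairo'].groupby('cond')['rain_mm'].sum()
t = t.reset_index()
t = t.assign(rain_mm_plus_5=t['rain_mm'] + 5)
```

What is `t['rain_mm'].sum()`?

merge on 'city' (how='inner') → 6 rows:
    cond  rain_mm   city  low  wind
0   snow      111  Perth   18    91
1  cloud       91  Perth  -21    91
2  cloud      156  Cairo    8    40
3  cloud      125  Cairo   -5    40
4    fog      223  Cairo   20    40
5  cloud      243  Perth   27    91
filter rows where city == 'Cairo':
    cond  rain_mm   city  low  wind
2  cloud      156  Cairo    8    40
3  cloud      125  Cairo   -5    40
4    fog      223  Cairo   20    40
group by cond, sum of rain_mm:
cond
cloud    281
fog      223
Name: rain_mm, dtype: int64
reset_index():
    cond  rain_mm
0  cloud      281
1    fog      223
add column rain_mm_plus_5 = t['rain_mm'] + 5:
    cond  rain_mm  rain_mm_plus_5
0  cloud      281             286
1    fog      223             228
Then the sum of column 'rain_mm': 504

504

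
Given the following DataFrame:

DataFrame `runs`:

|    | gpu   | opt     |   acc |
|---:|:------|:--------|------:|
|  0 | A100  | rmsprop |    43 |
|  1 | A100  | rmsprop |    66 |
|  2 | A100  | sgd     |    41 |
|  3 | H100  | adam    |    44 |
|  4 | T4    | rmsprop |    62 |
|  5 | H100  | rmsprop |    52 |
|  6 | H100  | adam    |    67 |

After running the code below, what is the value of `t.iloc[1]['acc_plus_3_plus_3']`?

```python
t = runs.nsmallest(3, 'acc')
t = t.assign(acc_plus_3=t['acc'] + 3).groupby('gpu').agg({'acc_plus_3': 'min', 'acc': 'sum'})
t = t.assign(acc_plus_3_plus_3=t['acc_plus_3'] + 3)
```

take 3 rows with smallest acc:
    gpu      opt  acc
2  A100      sgd   41
0  A100  rmsprop   43
3  H100     adam   44
add column acc_plus_3 = t['acc'] + 3:
    gpu      opt  acc  acc_plus_3
2  A100      sgd   41          44
0  A100  rmsprop   43          46
3  H100     adam   44          47
group by gpu: min(acc_plus_3), sum(acc):
      acc_plus_3  acc
gpu                  
A100          44   84
H100          47   44
add column acc_plus_3_plus_3 = t['acc_plus_3'] + 3:
      acc_plus_3  acc  acc_plus_3_plus_3
gpu                                     
A100          44   84                 47
H100          47   44                 50
Then the value at position 1, column 'acc_plus_3_plus_3': 50

50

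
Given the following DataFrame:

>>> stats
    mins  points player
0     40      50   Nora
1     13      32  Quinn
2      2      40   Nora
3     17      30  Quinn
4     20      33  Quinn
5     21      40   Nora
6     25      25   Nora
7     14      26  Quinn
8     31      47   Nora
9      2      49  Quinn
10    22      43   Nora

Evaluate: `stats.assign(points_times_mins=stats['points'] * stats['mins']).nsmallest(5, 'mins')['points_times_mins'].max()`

510

add column points_times_mins = stats['points'] * stats['mins']:
    mins  points player  points_times_mins
0     40      50   Nora               2000
1     13      32  Quinn                416
2      2      40   Nora                 80
3     17      30  Quinn                510
4     20      33  Quinn                660
5     21      40   Nora                840
6     25      25   Nora                625
7     14      26  Quinn                364
8     31      47   Nora               1457
9      2      49  Quinn                 98
10    22      43   Nora                946
take 5 rows with smallest mins:
   mins  points player  points_times_mins
2     2      40   Nora                 80
9     2      49  Quinn                 98
1    13      32  Quinn                416
7    14      26  Quinn                364
3    17      30  Quinn                510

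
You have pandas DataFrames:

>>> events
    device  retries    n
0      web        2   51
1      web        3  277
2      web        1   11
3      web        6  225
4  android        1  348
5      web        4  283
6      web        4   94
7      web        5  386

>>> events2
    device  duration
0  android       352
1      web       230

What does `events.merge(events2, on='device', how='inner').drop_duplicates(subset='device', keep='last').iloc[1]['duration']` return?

230

merge on 'device' (how='inner') → 8 rows:
    device  retries    n  duration
0      web        2   51       230
1      web        3  277       230
2      web        1   11       230
3      web        6  225       230
4  android        1  348       352
5      web        4  283       230
6      web        4   94       230
7      web        5  386       230
drop duplicate device (keep=last):
    device  retries    n  duration
4  android        1  348       352
7      web        5  386       230
value at position 1, column 'duration' → 230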